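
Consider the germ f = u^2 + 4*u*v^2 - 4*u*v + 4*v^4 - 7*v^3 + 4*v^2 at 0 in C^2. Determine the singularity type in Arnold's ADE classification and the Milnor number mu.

The Hessian of f at 0 is [[2, -4], [-4, 8]] with rank 1, so corank 1. A Groebner basis of the Jacobian ideal J(f) in C{u,v} is {v^2, u - 2*v}; counting standard monomials gives mu = 2. Corank 1: A-series; mu = 2 gives A_2.

Type A_{2}, Milnor number mu = 2.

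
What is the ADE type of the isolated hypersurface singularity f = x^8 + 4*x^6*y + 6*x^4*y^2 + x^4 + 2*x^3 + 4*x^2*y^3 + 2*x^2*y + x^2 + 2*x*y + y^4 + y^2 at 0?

A3

The Hessian of f at 0 is [[2, 2], [2, 2]] with rank 1, so corank 1. A Groebner basis of the Jacobian ideal J(f) in C{x,y} is {x^2 + x + y, x*y - x - y, x + y^2 + y}; counting standard monomials gives mu = 3. Corank 1: A-series; mu = 3 gives A_3.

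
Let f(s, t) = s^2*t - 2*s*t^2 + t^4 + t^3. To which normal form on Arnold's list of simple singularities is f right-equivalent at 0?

D5

The Hessian of f at 0 is [[0, 0], [0, 0]] with rank 0, so corank 2. A Groebner basis of the Jacobian ideal J(f) in C{s,t} is {s^3 + s^2/4 - t^2/4, s^2/4 + t^3 - t^2/4, s*t - t^2}; counting standard monomials gives mu = 5. Corank 2; j^3 = t*(s - t)^2 has shape L^2 M (L != M), so D-series; mu = 5 gives D_5.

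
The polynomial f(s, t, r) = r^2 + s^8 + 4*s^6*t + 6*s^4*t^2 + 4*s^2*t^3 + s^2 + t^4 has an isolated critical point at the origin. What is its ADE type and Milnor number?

The Hessian of f at 0 has rank 2. Corank 1: A-series; mu = 3 gives A_3.

Type A_3, Milnor number mu = 3.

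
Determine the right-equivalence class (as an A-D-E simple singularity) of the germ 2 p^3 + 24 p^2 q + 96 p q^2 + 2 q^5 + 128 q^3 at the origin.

E_{8}

The Hessian of f at 0 is [[0, 0], [0, 0]] with rank 0, so corank 2. A Groebner basis of the Jacobian ideal J(f) in C{p,q} is {q^4, p^2 + 8*p*q + 16*q^2}; counting standard monomials gives mu = 8. Corank 2; j^3 = 2*(p + 4*q)^3 is a perfect cube, so E-series; the 5-jet and mu = 8 give E_8.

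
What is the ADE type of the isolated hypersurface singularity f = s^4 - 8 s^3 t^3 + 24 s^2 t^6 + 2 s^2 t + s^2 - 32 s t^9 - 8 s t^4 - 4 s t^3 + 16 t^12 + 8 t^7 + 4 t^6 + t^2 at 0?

A1

The Hessian of f at 0 is [[2, 0], [0, 2]] with rank 2, so corank 0. A Groebner basis of the Jacobian ideal J(f) in C{s,t} is {s, t}; counting standard monomials gives mu = 1. Corank 0: nondegenerate Morse point, so A_1.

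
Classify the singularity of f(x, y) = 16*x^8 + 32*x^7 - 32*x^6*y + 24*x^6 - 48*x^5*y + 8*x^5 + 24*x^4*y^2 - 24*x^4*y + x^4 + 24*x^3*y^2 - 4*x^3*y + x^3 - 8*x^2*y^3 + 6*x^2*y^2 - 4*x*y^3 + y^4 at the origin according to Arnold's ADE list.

E_6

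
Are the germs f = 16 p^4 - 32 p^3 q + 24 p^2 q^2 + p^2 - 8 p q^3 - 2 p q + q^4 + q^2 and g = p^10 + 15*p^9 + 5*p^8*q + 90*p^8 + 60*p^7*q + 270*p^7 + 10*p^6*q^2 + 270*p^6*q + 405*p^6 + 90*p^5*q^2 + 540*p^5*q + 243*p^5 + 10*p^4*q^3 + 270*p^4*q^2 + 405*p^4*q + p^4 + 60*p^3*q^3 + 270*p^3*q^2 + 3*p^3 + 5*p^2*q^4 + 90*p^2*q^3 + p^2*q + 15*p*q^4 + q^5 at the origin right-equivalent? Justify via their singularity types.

The Hessian of f at 0 has rank 1. Corank 1: A-series; mu = 3 gives A_3. The Hessian of g at 0 has rank 0. Corank 2; j^3 = p^2*(3*p + q) has shape L^2 M (L != M), so D-series; mu = 6 gives D_6. f is A_3 but g is D_6, hence not right-equivalent.

No.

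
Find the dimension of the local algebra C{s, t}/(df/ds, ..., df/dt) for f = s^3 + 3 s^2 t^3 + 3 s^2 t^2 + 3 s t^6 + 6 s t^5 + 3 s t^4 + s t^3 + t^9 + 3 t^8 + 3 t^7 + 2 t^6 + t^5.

7

The Hessian of f at 0 is [[0, 0], [0, 0]] with rank 0, so corank 2. A Groebner basis of the Jacobian ideal J(f) in C{s,t} is {-s^2 + t^4 - t^3/3, s^3, s^2*t + s^2/3 + t^3/9, s^2 + s*t^2 + t^3/3}; counting standard monomials gives mu = 7. Corank 2; j^3 = s^3 is a perfect cube, so E-series; the 4-jet and mu = 7 give E_7.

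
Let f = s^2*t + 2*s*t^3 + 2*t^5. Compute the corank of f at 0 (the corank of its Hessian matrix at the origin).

The Hessian at 0 is [[0, 0], [0, 0]] of rank 0; hence corank 2.

2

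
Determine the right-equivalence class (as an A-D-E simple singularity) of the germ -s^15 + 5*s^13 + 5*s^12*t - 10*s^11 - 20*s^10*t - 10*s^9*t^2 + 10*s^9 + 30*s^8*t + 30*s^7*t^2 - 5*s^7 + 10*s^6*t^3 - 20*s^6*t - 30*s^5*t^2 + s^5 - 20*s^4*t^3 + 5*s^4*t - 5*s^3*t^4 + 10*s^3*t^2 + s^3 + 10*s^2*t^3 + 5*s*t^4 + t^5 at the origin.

E8

The Hessian of f at 0 is [[0, 0], [0, 0]] with rank 0, so corank 2. A Groebner basis of the Jacobian ideal J(f) in C{s,t} is {t^5, s*t^3 + t^4/4, s^2}; counting standard monomials gives mu = 8. Corank 2; j^3 = s^3 is a perfect cube, so E-series; the 5-jet and mu = 8 give E_8.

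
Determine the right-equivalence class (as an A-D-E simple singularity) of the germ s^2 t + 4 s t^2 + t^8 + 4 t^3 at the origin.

The Hessian of f at 0 has rank 0. Corank 2; j^3 = t*(s + 2*t)^2 has shape L^2 M (L != M), so D-series; mu = 9 gives D_9.

D_9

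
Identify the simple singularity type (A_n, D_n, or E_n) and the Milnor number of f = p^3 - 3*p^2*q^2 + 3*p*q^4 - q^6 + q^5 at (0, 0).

Type E_{8}, Milnor number mu = 8.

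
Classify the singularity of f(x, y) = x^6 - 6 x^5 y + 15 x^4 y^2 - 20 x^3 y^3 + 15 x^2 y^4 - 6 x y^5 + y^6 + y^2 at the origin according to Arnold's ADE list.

A_5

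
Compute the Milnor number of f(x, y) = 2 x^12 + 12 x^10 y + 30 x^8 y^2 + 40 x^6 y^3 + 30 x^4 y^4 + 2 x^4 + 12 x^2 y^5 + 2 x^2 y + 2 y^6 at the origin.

The Hessian of f at 0 has rank 0. Corank 2; j^3 = 2*x^2*y has shape L^2 M (L != M), so D-series; mu = 7 gives D_7.

7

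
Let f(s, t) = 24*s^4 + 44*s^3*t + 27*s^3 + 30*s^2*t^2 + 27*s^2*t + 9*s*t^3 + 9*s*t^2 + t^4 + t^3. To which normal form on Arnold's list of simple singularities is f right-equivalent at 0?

The Hessian of f at 0 is [[0, 0], [0, 0]] with rank 0, so corank 2. A Groebner basis of the Jacobian ideal J(f) in C{s,t} is {19683*s^2/4 + 6561*s*t/2 + t^4 + 27*t^3/4 + 2187*t^2/4, s^3 + 135*s^2/4 + 45*s*t/2 + t^3/12 + 15*t^2/4, s^2*t - 243*s^2/4 - 81*s*t/2 - 7*t^3/36 - 27*t^2/4, 81*s^2 + s*t^2 + 54*s*t + 4*t^3/9 + 9*t^2}; counting standard monomials gives mu = 7. Corank 2; j^3 = (3*s + t)^3 is a perfect cube, so E-series; the 4-jet and mu = 7 give E_7.

E_{7}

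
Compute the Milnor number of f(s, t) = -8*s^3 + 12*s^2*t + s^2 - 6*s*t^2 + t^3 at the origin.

2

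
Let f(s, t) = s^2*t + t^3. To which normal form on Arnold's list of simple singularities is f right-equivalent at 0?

D_{4}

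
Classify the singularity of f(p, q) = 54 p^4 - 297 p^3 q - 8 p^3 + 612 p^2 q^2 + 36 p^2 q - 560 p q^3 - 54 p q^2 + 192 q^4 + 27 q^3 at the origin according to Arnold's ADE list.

E_7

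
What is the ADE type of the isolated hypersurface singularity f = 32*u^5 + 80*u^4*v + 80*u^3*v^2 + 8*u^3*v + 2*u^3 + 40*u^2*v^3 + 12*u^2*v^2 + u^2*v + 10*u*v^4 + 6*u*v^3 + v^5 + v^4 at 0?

D5

The Hessian of f at 0 has rank 0. Corank 2; j^3 = u^2*(2*u + v) has shape L^2 M (L != M), so D-series; mu = 5 gives D_5.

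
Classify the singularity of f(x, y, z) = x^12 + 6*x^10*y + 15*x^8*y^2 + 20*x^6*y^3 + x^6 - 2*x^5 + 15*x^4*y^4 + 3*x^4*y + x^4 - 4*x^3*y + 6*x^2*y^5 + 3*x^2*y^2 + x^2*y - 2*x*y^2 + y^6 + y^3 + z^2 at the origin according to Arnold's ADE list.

D7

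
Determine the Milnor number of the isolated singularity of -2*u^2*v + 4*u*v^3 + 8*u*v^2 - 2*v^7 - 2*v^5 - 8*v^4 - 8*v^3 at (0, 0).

8

The Hessian of f at 0 is [[0, 0], [0, 0]] with rank 0, so corank 2. A Groebner basis of the Jacobian ideal J(f) in C{u,v} is {u^2*v^2 - 4*u^2*v + u^2/7 + 83*u*v^2/7 - 58*u*v/7 + 16*v^2, u^3 - 6*u^2*v + u^2/7 + 83*u*v^2/7 - 58*u*v/7 + 16*v^2, -u*v + v^3 + 2*v^2}; counting standard monomials gives mu = 8. Corank 2; j^3 = -2*v*(u - 2*v)^2 has shape L^2 M (L != M), so D-series; mu = 8 gives D_8.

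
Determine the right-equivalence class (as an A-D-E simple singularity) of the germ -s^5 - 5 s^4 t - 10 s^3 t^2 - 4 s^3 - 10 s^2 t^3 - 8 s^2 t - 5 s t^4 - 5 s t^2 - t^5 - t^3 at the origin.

D6

The Hessian of f at 0 is [[0, 0], [0, 0]] with rank 0, so corank 2. A Groebner basis of the Jacobian ideal J(f) in C{s,t} is {-32*s*t/5 + t^4 - 16*t^2/5, s*t^2 + t^3/2, s^2 + 3*s*t/2 + t^2/2}; counting standard monomials gives mu = 6. Corank 2; j^3 = -(s + t)*(2*s + t)^2 has shape L^2 M (L != M), so D-series; mu = 6 gives D_6.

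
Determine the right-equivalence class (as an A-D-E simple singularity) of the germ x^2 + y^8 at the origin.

The Hessian of f at 0 has rank 1. Corank 1: A-series; mu = 7 gives A_7.

A_{7}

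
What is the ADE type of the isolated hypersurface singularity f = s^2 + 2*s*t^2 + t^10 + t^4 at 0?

A9

The Hessian of f at 0 is [[2, 0], [0, 0]] with rank 1, so corank 1. A Groebner basis of the Jacobian ideal J(f) in C{s,t} is {s^5, s^4*t, s + t^2}; counting standard monomials gives mu = 9. Corank 1: A-series; mu = 9 gives A_9.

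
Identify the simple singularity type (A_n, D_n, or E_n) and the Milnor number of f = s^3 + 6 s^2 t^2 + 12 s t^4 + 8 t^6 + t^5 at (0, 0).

Type E_8, Milnor number mu = 8.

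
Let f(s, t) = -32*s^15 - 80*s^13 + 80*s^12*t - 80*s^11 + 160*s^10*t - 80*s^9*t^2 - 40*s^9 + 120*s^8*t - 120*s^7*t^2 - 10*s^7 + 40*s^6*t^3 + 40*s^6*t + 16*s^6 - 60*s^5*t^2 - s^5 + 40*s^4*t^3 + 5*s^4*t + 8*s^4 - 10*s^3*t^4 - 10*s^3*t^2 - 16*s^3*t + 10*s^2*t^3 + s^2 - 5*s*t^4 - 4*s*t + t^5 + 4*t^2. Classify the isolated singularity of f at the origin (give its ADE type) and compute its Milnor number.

The Hessian of f at 0 is [[2, -4], [-4, 8]] with rank 1, so corank 1. A Groebner basis of the Jacobian ideal J(f) in C{s,t} is {s/32 + t^3 - t/16, s^2 - 4*t^2, s*t - 2*t^2}; counting standard monomials gives mu = 4. Corank 1: A-series; mu = 4 gives A_4.

Type A4, Milnor number mu = 4.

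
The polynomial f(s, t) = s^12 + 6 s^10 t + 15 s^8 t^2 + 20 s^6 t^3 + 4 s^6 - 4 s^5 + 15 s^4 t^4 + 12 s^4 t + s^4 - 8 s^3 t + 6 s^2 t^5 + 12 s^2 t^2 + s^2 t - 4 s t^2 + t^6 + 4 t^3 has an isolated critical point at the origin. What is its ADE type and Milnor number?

Type D_{7}, Milnor number mu = 7.

The Hessian of f at 0 has rank 0. Corank 2; j^3 = t*(s - 2*t)^2 has shape L^2 M (L != M), so D-series; mu = 7 gives D_7.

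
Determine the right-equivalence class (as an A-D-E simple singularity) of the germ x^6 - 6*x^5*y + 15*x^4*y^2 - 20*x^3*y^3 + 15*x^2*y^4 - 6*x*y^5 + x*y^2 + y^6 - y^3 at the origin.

D_7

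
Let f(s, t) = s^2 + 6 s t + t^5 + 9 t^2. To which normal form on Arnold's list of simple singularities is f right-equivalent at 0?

A4

The Hessian of f at 0 is [[2, 6], [6, 18]] with rank 1, so corank 1. A Groebner basis of the Jacobian ideal J(f) in C{s,t} is {t^4, s + 3*t}; counting standard monomials gives mu = 4. Corank 1: A-series; mu = 4 gives A_4.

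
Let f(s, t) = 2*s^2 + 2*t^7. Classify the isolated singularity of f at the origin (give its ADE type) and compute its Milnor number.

The Hessian of f at 0 has rank 1. Corank 1: A-series; mu = 6 gives A_6.

Type A_{6}, Milnor number mu = 6.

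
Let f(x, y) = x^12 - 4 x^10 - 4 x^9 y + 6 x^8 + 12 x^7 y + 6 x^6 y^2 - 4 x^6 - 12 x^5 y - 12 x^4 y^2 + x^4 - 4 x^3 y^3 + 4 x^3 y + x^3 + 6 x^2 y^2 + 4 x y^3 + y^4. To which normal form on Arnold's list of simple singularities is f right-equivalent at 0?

E_{6}

The Hessian of f at 0 has rank 0. Corank 2; j^3 = x^3 is a perfect cube, so E-series; the 4-jet and mu = 6 give E_6.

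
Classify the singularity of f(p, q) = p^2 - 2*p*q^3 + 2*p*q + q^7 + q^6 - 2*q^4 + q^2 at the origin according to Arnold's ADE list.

A6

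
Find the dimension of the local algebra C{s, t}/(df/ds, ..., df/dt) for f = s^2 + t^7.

6

The Hessian of f at 0 is [[2, 0], [0, 0]] with rank 1, so corank 1. A Groebner basis of the Jacobian ideal J(f) in C{s,t} is {t^6, s}; counting standard monomials gives mu = 6. Corank 1: A-series; mu = 6 gives A_6.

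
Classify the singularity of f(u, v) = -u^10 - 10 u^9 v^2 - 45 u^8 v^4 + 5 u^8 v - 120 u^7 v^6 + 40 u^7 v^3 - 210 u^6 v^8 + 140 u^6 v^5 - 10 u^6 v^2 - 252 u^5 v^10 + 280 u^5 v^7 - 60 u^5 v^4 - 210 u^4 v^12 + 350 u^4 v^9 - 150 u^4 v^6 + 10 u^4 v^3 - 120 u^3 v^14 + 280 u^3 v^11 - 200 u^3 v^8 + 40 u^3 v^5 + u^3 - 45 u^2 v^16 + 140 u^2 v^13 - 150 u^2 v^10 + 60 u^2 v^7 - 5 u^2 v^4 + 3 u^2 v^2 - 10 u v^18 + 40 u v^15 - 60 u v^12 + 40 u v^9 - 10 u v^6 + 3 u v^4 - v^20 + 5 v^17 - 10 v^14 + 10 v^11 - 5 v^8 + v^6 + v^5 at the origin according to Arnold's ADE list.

E_8

The Hessian of f at 0 has rank 0. Corank 2; j^3 = u^3 is a perfect cube, so E-series; the 5-jet and mu = 8 give E_8.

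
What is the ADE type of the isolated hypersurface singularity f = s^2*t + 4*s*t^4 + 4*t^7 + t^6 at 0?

D_{7}

The Hessian of f at 0 has rank 0. Corank 2; j^3 = s^2*t has shape L^2 M (L != M), so D-series; mu = 7 gives D_7.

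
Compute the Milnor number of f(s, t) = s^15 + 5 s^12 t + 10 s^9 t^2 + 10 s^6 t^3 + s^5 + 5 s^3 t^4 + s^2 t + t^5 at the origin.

The Hessian of f at 0 has rank 0. Corank 2; j^3 = s^2*t has shape L^2 M (L != M), so D-series; mu = 6 gives D_6.

6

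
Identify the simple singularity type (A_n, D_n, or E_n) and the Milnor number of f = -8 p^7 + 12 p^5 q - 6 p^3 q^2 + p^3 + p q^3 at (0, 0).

Type E_{7}, Milnor number mu = 7.

The Hessian of f at 0 has rank 0. Corank 2; j^3 = p^3 is a perfect cube, so E-series; the 4-jet and mu = 7 give E_7.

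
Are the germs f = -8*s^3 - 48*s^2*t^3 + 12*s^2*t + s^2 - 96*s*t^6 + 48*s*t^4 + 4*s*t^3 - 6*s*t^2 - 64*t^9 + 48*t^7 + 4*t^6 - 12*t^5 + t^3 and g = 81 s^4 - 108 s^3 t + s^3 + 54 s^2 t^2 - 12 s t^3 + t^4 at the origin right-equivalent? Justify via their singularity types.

No.

The Hessian of f at 0 is [[2, 0], [0, 0]] with rank 1, so corank 1. A Groebner basis of the Jacobian ideal J(f) in C{s,t} is {t^2, s}; counting standard monomials gives mu = 2. Corank 1: A-series; mu = 2 gives A_2. The Hessian of g at 0 is [[0, 0], [0, 0]] with rank 0, so corank 2. A Groebner basis of the Jacobian ideal J(g) in C{s,t} is {t^4, s*t^2 - t^3/9, s^2}; counting standard monomials gives mu = 6. Corank 2; j^3 = s^3 is a perfect cube, so E-series; the 4-jet and mu = 6 give E_6. f is A_2 but g is E_6, hence not right-equivalent.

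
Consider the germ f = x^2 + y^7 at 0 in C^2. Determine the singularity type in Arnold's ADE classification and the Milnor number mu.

The Hessian of f at 0 is [[2, 0], [0, 0]] with rank 1, so corank 1. A Groebner basis of the Jacobian ideal J(f) in C{x,y} is {y^6, x}; counting standard monomials gives mu = 6. Corank 1: A-series; mu = 6 gives A_6.

Type A_{6}, Milnor number mu = 6.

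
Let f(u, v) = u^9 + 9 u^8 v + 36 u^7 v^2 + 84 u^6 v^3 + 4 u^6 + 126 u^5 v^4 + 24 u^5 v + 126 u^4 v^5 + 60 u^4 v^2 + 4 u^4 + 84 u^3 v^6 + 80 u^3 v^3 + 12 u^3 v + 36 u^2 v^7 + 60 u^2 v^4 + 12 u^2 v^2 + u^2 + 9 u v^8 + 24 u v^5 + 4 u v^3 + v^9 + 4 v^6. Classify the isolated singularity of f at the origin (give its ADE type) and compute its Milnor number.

The Hessian of f at 0 has rank 1. Corank 1: A-series; mu = 8 gives A_8.

Type A_{8}, Milnor number mu = 8.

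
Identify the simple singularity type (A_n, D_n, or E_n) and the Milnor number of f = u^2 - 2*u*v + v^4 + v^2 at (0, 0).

The Hessian of f at 0 has rank 1. Corank 1: A-series; mu = 3 gives A_3.

Type A3, Milnor number mu = 3.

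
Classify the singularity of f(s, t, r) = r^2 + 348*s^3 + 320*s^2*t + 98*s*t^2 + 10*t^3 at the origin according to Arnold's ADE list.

D4

The Hessian of f at 0 has rank 1. Corank 2; j^3 = 2*(3*s + t)*(58*s^2 + 34*s*t + 5*t^2) splits into three distinct lines over C (the quadratic factor has nonzero discriminant), so D_4.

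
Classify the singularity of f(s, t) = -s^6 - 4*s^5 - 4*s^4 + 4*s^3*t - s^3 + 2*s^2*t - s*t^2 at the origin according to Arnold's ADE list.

D_7

The Hessian of f at 0 is [[0, 0], [0, 0]] with rank 0, so corank 2. A Groebner basis of the Jacobian ideal J(f) in C{s,t} is {17*s^2/84 - 53*s*t/84 + t^4 - 19*t^3/42 + 3*t^2/7, s^3 + s^2/2 - s*t/2, s^2*t + s^2/7 + s*t/7 - t^3/7 - 2*t^2/7, -s^2/42 + s*t^2 + 13*s*t/42 - 10*t^3/21 - 2*t^2/7}; counting standard monomials gives mu = 7. Corank 2; j^3 = -s*(s - t)^2 has shape L^2 M (L != M), so D-series; mu = 7 gives D_7.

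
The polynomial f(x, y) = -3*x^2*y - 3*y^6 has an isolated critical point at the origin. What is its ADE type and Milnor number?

The Hessian of f at 0 has rank 0. Corank 2; j^3 = -3*x^2*y has shape L^2 M (L != M), so D-series; mu = 7 gives D_7.

Type D_7, Milnor number mu = 7.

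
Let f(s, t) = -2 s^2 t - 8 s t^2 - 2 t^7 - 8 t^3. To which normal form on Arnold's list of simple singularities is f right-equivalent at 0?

The Hessian of f at 0 is [[0, 0], [0, 0]] with rank 0, so corank 2. A Groebner basis of the Jacobian ideal J(f) in C{s,t} is {s^2/7 + t^6 - 4*t^2/7, s^3 + 8*t^3, s*t + 2*t^2}; counting standard monomials gives mu = 8. Corank 2; j^3 = -2*t*(s + 2*t)^2 has shape L^2 M (L != M), so D-series; mu = 8 gives D_8.

D8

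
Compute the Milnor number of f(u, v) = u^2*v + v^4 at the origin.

5

The Hessian of f at 0 is [[0, 0], [0, 0]] with rank 0, so corank 2. A Groebner basis of the Jacobian ideal J(f) in C{u,v} is {u^3, u^2/4 + v^3, u*v}; counting standard monomials gives mu = 5. Corank 2; j^3 = u^2*v has shape L^2 M (L != M), so D-series; mu = 5 gives D_5.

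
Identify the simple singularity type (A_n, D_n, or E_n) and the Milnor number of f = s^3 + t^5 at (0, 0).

The Hessian of f at 0 is [[0, 0], [0, 0]] with rank 0, so corank 2. A Groebner basis of the Jacobian ideal J(f) in C{s,t} is {t^4, s^2}; counting standard monomials gives mu = 8. Corank 2; j^3 = s^3 is a perfect cube, so E-series; the 5-jet and mu = 8 give E_8.

Type E8, Milnor number mu = 8.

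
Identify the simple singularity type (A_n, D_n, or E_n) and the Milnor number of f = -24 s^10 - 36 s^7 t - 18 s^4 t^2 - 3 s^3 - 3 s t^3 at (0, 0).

Type E_7, Milnor number mu = 7.

The Hessian of f at 0 has rank 0. Corank 2; j^3 = -3*s^3 is a perfect cube, so E-series; the 4-jet and mu = 7 give E_7.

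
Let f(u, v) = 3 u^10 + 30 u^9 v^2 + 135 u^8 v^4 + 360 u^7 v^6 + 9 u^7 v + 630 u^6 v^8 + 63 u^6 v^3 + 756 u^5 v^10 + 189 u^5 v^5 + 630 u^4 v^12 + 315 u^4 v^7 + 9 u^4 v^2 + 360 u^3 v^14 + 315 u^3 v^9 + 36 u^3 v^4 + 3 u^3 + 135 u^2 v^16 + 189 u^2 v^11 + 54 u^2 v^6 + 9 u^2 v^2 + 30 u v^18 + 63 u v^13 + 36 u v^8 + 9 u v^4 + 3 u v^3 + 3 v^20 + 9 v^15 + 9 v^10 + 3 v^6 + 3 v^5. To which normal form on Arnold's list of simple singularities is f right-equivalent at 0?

E_{7}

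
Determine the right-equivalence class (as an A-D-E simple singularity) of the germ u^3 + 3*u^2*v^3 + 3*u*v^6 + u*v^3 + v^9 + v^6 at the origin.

The Hessian of f at 0 is [[0, 0], [0, 0]] with rank 0, so corank 2. A Groebner basis of the Jacobian ideal J(f) in C{u,v} is {u^3, u*v^2, 3*u^2 + v^3}; counting standard monomials gives mu = 7. Corank 2; j^3 = u^3 is a perfect cube, so E-series; the 4-jet and mu = 7 give E_7.

E_{7}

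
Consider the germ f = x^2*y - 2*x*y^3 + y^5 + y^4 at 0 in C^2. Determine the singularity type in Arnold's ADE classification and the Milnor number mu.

The Hessian of f at 0 has rank 0. Corank 2; j^3 = x^2*y has shape L^2 M (L != M), so D-series; mu = 5 gives D_5.

Type D5, Milnor number mu = 5.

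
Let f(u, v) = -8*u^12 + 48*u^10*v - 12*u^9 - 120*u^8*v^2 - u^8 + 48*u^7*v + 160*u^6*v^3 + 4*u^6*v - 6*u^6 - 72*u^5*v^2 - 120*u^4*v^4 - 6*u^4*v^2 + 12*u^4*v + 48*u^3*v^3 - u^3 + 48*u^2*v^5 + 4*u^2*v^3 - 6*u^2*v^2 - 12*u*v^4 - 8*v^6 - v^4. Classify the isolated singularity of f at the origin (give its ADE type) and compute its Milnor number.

The Hessian of f at 0 has rank 0. Corank 2; j^3 = -u^3 is a perfect cube, so E-series; the 4-jet and mu = 6 give E_6.

Type E_{6}, Milnor number mu = 6.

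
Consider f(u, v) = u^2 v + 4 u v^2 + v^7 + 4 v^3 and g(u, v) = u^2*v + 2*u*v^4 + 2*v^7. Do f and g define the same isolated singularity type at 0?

Yes.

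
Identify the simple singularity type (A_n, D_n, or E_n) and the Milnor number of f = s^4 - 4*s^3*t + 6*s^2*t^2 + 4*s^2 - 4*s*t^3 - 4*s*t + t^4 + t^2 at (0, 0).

The Hessian of f at 0 is [[8, -4], [-4, 2]] with rank 1, so corank 1. A Groebner basis of the Jacobian ideal J(f) in C{s,t} is {t^3, s - t/2}; counting standard monomials gives mu = 3. Corank 1: A-series; mu = 3 gives A_3.

Type A_3, Milnor number mu = 3.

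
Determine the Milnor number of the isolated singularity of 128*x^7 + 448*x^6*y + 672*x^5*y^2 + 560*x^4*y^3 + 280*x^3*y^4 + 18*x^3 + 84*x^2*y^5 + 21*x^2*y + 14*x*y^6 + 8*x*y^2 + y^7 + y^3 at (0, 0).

The Hessian of f at 0 has rank 0. Corank 2; j^3 = (2*x + y)*(3*x + y)^2 has shape L^2 M (L != M), so D-series; mu = 8 gives D_8.

8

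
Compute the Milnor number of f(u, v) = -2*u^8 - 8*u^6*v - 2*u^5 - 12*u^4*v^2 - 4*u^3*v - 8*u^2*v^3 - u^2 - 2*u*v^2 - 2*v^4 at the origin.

3

The Hessian of f at 0 has rank 1. Corank 1: A-series; mu = 3 gives A_3.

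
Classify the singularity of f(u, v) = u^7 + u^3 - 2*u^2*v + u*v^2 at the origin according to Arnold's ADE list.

D_{8}

The Hessian of f at 0 has rank 0. Corank 2; j^3 = u*(u - v)^2 has shape L^2 M (L != M), so D-series; mu = 8 gives D_8.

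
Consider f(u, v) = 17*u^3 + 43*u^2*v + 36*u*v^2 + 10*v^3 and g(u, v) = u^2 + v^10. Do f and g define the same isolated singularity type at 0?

No.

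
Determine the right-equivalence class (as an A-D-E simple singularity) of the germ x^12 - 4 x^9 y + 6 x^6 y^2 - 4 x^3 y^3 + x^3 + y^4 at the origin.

E_{6}

The Hessian of f at 0 is [[0, 0], [0, 0]] with rank 0, so corank 2. A Groebner basis of the Jacobian ideal J(f) in C{x,y} is {y^3, x^2}; counting standard monomials gives mu = 6. Corank 2; j^3 = x^3 is a perfect cube, so E-series; the 4-jet and mu = 6 give E_6.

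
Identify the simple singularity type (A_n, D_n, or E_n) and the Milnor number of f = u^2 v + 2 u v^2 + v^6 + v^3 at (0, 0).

The Hessian of f at 0 has rank 0. Corank 2; j^3 = v*(u + v)^2 has shape L^2 M (L != M), so D-series; mu = 7 gives D_7.

Type D_{7}, Milnor number mu = 7.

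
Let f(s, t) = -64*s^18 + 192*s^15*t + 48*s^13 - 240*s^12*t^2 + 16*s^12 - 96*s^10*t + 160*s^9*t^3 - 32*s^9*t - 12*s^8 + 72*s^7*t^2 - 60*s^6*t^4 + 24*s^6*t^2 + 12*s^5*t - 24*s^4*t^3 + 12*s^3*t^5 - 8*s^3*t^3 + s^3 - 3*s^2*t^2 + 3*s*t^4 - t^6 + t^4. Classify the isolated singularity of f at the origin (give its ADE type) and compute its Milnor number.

Type E6, Milnor number mu = 6.

The Hessian of f at 0 has rank 0. Corank 2; j^3 = s^3 is a perfect cube, so E-series; the 4-jet and mu = 6 give E_6.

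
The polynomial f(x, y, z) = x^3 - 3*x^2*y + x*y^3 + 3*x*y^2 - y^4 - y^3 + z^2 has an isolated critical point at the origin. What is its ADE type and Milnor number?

Type E_{7}, Milnor number mu = 7.

The Hessian of f at 0 has rank 1. Corank 2; j^3 = (x - y)^3 is a perfect cube, so E-series; the 4-jet and mu = 7 give E_7.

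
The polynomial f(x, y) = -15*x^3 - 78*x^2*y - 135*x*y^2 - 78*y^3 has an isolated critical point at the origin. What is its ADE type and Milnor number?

Type D_{4}, Milnor number mu = 4.

The Hessian of f at 0 has rank 0. Corank 2; j^3 = -3*(x + 2*y)*(5*x^2 + 16*x*y + 13*y^2) splits into three distinct lines over C (the quadratic factor has nonzero discriminant), so D_4.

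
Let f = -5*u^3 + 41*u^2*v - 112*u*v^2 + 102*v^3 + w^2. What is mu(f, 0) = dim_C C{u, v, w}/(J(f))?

4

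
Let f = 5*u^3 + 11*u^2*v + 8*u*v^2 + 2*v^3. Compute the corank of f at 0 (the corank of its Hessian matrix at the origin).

Hessian at 0 has rank 0.

2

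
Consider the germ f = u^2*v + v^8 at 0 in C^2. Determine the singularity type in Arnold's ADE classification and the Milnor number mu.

The Hessian of f at 0 is [[0, 0], [0, 0]] with rank 0, so corank 2. A Groebner basis of the Jacobian ideal J(f) in C{u,v} is {u^2/8 + v^7, u^3, u*v}; counting standard monomials gives mu = 9. Corank 2; j^3 = u^2*v has shape L^2 M (L != M), so D-series; mu = 9 gives D_9.

Type D_9, Milnor number mu = 9.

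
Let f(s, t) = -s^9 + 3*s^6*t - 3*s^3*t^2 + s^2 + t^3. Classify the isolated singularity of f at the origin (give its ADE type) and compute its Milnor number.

Type A_2, Milnor number mu = 2.

The Hessian of f at 0 has rank 1. Corank 1: A-series; mu = 2 gives A_2.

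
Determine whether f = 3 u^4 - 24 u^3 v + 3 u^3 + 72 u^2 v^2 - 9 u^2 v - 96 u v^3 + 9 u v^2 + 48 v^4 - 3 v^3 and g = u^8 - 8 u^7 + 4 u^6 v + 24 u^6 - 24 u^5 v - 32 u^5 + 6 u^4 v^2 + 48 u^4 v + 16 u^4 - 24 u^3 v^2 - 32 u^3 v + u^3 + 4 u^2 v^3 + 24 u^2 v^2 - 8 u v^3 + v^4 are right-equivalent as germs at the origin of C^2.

The Hessian of f at 0 is [[0, 0], [0, 0]] with rank 0, so corank 2. A Groebner basis of the Jacobian ideal J(f) in C{u,v} is {v^4, u*v^2 - 4*v^3/3, u^2 - 2*u*v + v^2}; counting standard monomials gives mu = 6. Corank 2; j^3 = 3*(u - v)^3 is a perfect cube, so E-series; the 4-jet and mu = 6 give E_6. The Hessian of g at 0 is [[0, 0], [0, 0]] with rank 0, so corank 2. A Groebner basis of the Jacobian ideal J(g) in C{u,v} is {v^4, u*v^2 - v^3/6, u^2}; counting standard monomials gives mu = 6. Corank 2; j^3 = u^3 is a perfect cube, so E-series; the 4-jet and mu = 6 give E_6. Both have type E_6, hence right-equivalent.

Yes.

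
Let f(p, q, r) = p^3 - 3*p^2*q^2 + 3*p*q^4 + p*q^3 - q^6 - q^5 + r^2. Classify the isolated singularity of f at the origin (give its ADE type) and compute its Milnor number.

The Hessian of f at 0 has rank 1. Corank 2; j^3 = p^3 is a perfect cube, so E-series; the 4-jet and mu = 7 give E_7.

Type E_7, Milnor number mu = 7.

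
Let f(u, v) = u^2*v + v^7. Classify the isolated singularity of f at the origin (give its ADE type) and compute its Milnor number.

The Hessian of f at 0 has rank 0. Corank 2; j^3 = u^2*v has shape L^2 M (L != M), so D-series; mu = 8 gives D_8.

Type D_{8}, Milnor number mu = 8.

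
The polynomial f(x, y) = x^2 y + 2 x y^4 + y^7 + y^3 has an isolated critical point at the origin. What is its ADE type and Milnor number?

The Hessian of f at 0 has rank 0. Corank 2; j^3 = y*(x^2 + y^2) splits into three distinct lines over C (the quadratic factor has nonzero discriminant), so D_4.

Type D_4, Milnor number mu = 4.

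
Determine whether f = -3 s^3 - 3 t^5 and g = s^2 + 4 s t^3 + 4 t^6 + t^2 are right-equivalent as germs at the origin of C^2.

The Hessian of f at 0 is [[0, 0], [0, 0]] with rank 0, so corank 2. A Groebner basis of the Jacobian ideal J(f) in C{s,t} is {t^4, s^2}; counting standard monomials gives mu = 8. Corank 2; j^3 = -3*s^3 is a perfect cube, so E-series; the 5-jet and mu = 8 give E_8. The Hessian of g at 0 is [[2, 0], [0, 2]] with rank 2, so corank 0. A Groebner basis of the Jacobian ideal J(g) in C{s,t} is {s, t}; counting standard monomials gives mu = 1. Corank 0: nondegenerate Morse point, so A_1. f is E_8 but g is A_1, hence not right-equivalent.

No.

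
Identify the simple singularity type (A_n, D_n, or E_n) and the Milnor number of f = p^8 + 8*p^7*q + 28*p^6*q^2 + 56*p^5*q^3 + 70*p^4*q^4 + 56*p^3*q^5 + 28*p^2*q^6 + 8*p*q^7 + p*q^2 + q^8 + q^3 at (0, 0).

Type D_{9}, Milnor number mu = 9.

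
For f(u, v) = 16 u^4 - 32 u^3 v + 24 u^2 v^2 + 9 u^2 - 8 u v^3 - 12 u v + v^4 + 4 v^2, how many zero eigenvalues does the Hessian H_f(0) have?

1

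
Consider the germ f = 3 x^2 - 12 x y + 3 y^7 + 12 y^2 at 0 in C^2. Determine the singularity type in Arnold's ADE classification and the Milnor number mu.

Type A_{6}, Milnor number mu = 6.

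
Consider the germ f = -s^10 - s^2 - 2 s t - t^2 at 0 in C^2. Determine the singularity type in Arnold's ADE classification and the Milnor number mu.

Type A_9, Milnor number mu = 9.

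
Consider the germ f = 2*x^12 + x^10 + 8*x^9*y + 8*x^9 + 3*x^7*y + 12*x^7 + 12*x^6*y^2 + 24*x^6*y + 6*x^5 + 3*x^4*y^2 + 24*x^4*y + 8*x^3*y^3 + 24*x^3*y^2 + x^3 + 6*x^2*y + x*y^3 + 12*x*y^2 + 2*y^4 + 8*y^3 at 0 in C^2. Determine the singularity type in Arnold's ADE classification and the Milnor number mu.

Type E7, Milnor number mu = 7.

The Hessian of f at 0 is [[0, 0], [0, 0]] with rank 0, so corank 2. A Groebner basis of the Jacobian ideal J(f) in C{x,y} is {x^3 + 6*x^2*y + 48*x^2 + 192*x*y + 192*y^2, -6*x^2 + x*y^2 - 24*x*y - 24*y^2, 3*x^2 + 12*x*y + y^3 + 12*y^2}; counting standard monomials gives mu = 7. Corank 2; j^3 = (x + 2*y)^3 is a perfect cube, so E-series; the 4-jet and mu = 7 give E_7.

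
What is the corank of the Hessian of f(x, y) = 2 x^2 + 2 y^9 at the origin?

1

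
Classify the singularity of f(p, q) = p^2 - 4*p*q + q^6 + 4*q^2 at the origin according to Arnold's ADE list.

The Hessian of f at 0 is [[2, -4], [-4, 8]] with rank 1, so corank 1. A Groebner basis of the Jacobian ideal J(f) in C{p,q} is {q^5, p - 2*q}; counting standard monomials gives mu = 5. Corank 1: A-series; mu = 5 gives A_5.

A_{5}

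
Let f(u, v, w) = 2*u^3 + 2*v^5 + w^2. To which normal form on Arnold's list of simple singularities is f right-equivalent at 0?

E_8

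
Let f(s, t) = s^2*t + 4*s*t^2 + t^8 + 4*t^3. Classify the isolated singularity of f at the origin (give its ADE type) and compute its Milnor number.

The Hessian of f at 0 is [[0, 0], [0, 0]] with rank 0, so corank 2. A Groebner basis of the Jacobian ideal J(f) in C{s,t} is {s^2/8 + t^7 - t^2/2, s^3 + 8*t^3, s*t + 2*t^2}; counting standard monomials gives mu = 9. Corank 2; j^3 = t*(s + 2*t)^2 has shape L^2 M (L != M), so D-series; mu = 9 gives D_9.

Type D_9, Milnor number mu = 9.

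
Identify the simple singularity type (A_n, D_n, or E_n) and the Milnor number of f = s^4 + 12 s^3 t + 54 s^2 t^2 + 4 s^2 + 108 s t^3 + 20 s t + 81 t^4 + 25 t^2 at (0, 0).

The Hessian of f at 0 has rank 1. Corank 1: A-series; mu = 3 gives A_3.

Type A_{3}, Milnor number mu = 3.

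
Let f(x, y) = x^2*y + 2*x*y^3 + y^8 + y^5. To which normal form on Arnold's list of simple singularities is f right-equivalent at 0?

The Hessian of f at 0 has rank 0. Corank 2; j^3 = x^2*y has shape L^2 M (L != M), so D-series; mu = 9 gives D_9.

D9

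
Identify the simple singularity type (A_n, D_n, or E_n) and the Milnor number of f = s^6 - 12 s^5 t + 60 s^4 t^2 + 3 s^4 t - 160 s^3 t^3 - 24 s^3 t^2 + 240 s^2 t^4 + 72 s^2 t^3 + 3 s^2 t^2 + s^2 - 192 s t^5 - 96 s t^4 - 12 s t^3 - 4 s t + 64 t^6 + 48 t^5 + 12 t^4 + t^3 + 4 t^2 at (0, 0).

The Hessian of f at 0 is [[2, -4], [-4, 8]] with rank 1, so corank 1. A Groebner basis of the Jacobian ideal J(f) in C{s,t} is {t^2, s - 2*t}; counting standard monomials gives mu = 2. Corank 1: A-series; mu = 2 gives A_2.

Type A2, Milnor number mu = 2.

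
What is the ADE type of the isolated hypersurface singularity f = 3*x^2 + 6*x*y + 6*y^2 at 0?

The Hessian of f at 0 is [[6, 6], [6, 12]] with rank 2, so corank 0. A Groebner basis of the Jacobian ideal J(f) in C{x,y} is {x, y}; counting standard monomials gives mu = 1. Corank 0: nondegenerate Morse point, so A_1.

A1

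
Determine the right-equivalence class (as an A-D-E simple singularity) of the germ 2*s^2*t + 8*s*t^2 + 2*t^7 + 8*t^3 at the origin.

The Hessian of f at 0 has rank 0. Corank 2; j^3 = 2*t*(s + 2*t)^2 has shape L^2 M (L != M), so D-series; mu = 8 gives D_8.

D8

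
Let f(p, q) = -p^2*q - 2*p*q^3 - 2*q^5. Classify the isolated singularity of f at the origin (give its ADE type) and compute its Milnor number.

Type D6, Milnor number mu = 6.

The Hessian of f at 0 has rank 0. Corank 2; j^3 = -p^2*q has shape L^2 M (L != M), so D-series; mu = 6 gives D_6.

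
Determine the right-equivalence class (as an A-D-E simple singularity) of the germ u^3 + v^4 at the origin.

E_{6}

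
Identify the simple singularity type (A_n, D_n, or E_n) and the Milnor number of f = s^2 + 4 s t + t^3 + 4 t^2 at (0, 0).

The Hessian of f at 0 is [[2, 4], [4, 8]] with rank 1, so corank 1. A Groebner basis of the Jacobian ideal J(f) in C{s,t} is {t^2, s + 2*t}; counting standard monomials gives mu = 2. Corank 1: A-series; mu = 2 gives A_2.

Type A2, Milnor number mu = 2.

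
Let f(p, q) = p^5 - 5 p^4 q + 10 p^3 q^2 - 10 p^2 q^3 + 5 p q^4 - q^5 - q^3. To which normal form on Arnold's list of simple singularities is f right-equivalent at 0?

E_{8}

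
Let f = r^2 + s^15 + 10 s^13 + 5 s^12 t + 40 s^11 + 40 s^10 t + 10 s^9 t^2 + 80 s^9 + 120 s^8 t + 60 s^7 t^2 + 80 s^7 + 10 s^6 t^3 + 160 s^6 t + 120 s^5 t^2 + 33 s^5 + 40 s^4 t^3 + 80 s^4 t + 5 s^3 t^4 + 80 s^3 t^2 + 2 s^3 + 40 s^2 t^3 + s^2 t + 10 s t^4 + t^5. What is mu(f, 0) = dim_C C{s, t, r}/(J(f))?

The Hessian of f at 0 is [[0, 0, 0], [0, 0, 0], [0, 0, 2]] with rank 1, so corank 2. A Groebner basis of the Jacobian ideal J(f) in C{s,t,r} is {-s*t/10 + t^4, s*t^2, s^2 + s*t/2, r}; counting standard monomials gives mu = 6. Corank 2; j^3 = s^2*(2*s + t) has shape L^2 M (L != M), so D-series; mu = 6 gives D_6.

6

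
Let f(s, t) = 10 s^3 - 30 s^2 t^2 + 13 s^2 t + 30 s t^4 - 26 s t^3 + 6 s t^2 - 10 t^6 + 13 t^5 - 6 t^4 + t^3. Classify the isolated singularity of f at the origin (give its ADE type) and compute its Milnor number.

The Hessian of f at 0 is [[0, 0], [0, 0]] with rank 0, so corank 2. A Groebner basis of the Jacobian ideal J(f) in C{s,t} is {t^3, s^2 - 3*t^2/11, s*t + 6*t^2/11}; counting standard monomials gives mu = 4. Corank 2; j^3 = (2*s + t)*(5*s^2 + 4*s*t + t^2) splits into three distinct lines over C (the quadratic factor has nonzero discriminant), so D_4.

Type D_{4}, Milnor number mu = 4.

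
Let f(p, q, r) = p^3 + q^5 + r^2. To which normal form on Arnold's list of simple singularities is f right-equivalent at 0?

E_{8}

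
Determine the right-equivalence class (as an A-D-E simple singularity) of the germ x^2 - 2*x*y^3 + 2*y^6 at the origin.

A_{5}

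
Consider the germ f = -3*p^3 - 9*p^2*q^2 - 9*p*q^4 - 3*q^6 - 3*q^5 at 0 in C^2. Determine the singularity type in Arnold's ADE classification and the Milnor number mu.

Type E8, Milnor number mu = 8.

The Hessian of f at 0 is [[0, 0], [0, 0]] with rank 0, so corank 2. A Groebner basis of the Jacobian ideal J(f) in C{p,q} is {q^4, p^3, p^2/2 + p*q^2}; counting standard monomials gives mu = 8. Corank 2; j^3 = -3*p^3 is a perfect cube, so E-series; the 5-jet and mu = 8 give E_8.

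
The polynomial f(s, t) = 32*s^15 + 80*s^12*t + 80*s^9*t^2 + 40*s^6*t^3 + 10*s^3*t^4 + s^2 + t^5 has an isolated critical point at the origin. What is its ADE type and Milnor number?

Type A_{4}, Milnor number mu = 4.

The Hessian of f at 0 has rank 1. Corank 1: A-series; mu = 4 gives A_4.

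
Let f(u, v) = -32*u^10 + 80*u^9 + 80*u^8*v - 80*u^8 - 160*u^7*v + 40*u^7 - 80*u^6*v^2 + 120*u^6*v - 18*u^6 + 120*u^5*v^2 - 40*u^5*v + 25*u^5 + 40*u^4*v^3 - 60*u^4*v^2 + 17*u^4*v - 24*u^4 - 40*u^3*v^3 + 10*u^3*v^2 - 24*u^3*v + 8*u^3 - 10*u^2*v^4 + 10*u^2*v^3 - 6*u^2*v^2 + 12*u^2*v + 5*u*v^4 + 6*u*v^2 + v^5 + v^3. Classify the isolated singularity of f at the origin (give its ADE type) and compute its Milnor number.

The Hessian of f at 0 has rank 0. Corank 2; j^3 = (2*u + v)^3 is a perfect cube, so E-series; the 5-jet and mu = 8 give E_8.

Type E8, Milnor number mu = 8.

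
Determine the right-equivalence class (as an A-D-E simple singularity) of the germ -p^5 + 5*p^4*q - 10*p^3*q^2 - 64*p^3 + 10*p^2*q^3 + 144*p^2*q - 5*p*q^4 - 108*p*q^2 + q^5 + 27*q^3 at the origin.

The Hessian of f at 0 has rank 0. Corank 2; j^3 = -(4*p - 3*q)^3 is a perfect cube, so E-series; the 5-jet and mu = 8 give E_8.

E_8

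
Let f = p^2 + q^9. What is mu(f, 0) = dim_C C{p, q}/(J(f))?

The Hessian of f at 0 has rank 1. Corank 1: A-series; mu = 8 gives A_8.

8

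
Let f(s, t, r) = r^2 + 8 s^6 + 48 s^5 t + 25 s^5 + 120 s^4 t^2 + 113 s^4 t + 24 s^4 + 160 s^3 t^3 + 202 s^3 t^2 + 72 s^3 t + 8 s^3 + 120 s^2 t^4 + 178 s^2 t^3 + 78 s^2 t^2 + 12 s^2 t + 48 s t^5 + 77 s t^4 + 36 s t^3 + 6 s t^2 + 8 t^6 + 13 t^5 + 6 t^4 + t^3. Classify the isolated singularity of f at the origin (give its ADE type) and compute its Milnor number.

Type E_8, Milnor number mu = 8.

The Hessian of f at 0 is [[0, 0, 0], [0, 0, 0], [0, 0, 2]] with rank 1, so corank 2. A Groebner basis of the Jacobian ideal J(f) in C{s,t,r} is {-5*s^2 + s*t^3 - 5*s*t^2/2 - 5*s*t - 5*t^3/4 - 5*t^2/4, 8*s^2 + 4*s*t^2 + 8*s*t + t^4 + 2*t^3 + 2*t^2, s^3 - 3*s^2/4 - 9*s*t^2/8 - 3*s*t/4 - 7*t^3/16 - 3*t^2/16, s^2*t + s^2/2 + 5*s*t^2/4 + s*t/2 + 3*t^3/8 + t^2/8, r}; counting standard monomials gives mu = 8. Corank 2; j^3 = (2*s + t)^3 is a perfect cube, so E-series; the 5-jet and mu = 8 give E_8.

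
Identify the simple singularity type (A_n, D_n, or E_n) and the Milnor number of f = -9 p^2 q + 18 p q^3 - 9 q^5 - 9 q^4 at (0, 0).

Type D_5, Milnor number mu = 5.

The Hessian of f at 0 has rank 0. Corank 2; j^3 = -9*p^2*q has shape L^2 M (L != M), so D-series; mu = 5 gives D_5.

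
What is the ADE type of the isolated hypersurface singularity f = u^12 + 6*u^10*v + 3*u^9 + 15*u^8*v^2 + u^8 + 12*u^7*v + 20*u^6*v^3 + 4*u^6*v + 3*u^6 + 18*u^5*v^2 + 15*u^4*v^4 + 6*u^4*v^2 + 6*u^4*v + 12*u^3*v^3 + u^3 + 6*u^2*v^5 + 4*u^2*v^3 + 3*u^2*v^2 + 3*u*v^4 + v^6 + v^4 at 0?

The Hessian of f at 0 has rank 0. Corank 2; j^3 = u^3 is a perfect cube, so E-series; the 4-jet and mu = 6 give E_6.

E_6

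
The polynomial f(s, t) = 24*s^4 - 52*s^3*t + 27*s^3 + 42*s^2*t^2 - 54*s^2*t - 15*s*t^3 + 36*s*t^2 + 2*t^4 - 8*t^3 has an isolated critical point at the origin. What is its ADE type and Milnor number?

Type E7, Milnor number mu = 7.

The Hessian of f at 0 is [[0, 0], [0, 0]] with rank 0, so corank 2. A Groebner basis of the Jacobian ideal J(f) in C{s,t} is {19683*s^2/4 - 6561*s*t + t^4 + 27*t^3/4 + 2187*t^2, s^3 + 189*s^2/2 - 126*s*t - t^3/6 + 42*t^2, s^2*t + 405*s^2/4 - 135*s*t - 11*t^3/36 + 45*t^2, 81*s^2 + s*t^2 - 108*s*t - 5*t^3/9 + 36*t^2}; counting standard monomials gives mu = 7. Corank 2; j^3 = (3*s - 2*t)^3 is a perfect cube, so E-series; the 4-jet and mu = 7 give E_7.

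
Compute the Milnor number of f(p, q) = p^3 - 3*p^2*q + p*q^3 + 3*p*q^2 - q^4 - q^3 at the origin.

7

The Hessian of f at 0 is [[0, 0], [0, 0]] with rank 0, so corank 2. A Groebner basis of the Jacobian ideal J(f) in C{p,q} is {p^3 - 3*p^2*q - 6*p^2 + 12*p*q - 6*q^2, 3*p^2 + p*q^2 - 6*p*q + 3*q^2, 3*p^2 - 6*p*q + q^3 + 3*q^2}; counting standard monomials gives mu = 7. Corank 2; j^3 = (p - q)^3 is a perfect cube, so E-series; the 4-jet and mu = 7 give E_7.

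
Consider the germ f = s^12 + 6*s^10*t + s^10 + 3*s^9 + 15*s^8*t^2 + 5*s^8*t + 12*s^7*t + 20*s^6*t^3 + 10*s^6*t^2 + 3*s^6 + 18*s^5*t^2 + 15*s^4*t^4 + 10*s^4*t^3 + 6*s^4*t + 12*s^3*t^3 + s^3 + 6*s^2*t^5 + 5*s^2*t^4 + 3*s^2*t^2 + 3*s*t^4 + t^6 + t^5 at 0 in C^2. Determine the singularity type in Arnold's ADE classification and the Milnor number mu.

Type E_8, Milnor number mu = 8.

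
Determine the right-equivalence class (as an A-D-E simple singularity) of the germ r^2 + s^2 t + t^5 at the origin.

D6

The Hessian of f at 0 is [[0, 0, 0], [0, 0, 0], [0, 0, 2]] with rank 1, so corank 2. A Groebner basis of the Jacobian ideal J(f) in C{s,t,r} is {s^2/5 + t^4, s^3, s*t, r}; counting standard monomials gives mu = 6. Corank 2; j^3 = s^2*t has shape L^2 M (L != M), so D-series; mu = 6 gives D_6.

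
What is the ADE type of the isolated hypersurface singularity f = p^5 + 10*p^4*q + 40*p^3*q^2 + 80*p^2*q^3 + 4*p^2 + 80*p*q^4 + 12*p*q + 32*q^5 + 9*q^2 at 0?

The Hessian of f at 0 is [[8, 12], [12, 18]] with rank 1, so corank 1. A Groebner basis of the Jacobian ideal J(f) in C{p,q} is {q^4, p + 3*q/2}; counting standard monomials gives mu = 4. Corank 1: A-series; mu = 4 gives A_4.

A_4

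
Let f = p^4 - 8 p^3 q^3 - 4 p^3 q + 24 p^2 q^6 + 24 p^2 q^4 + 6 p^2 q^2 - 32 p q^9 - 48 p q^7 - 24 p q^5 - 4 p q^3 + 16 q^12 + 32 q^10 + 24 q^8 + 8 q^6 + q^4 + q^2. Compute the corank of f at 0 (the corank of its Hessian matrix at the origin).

1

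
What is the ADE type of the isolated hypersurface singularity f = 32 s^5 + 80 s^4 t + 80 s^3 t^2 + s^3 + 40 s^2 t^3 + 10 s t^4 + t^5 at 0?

The Hessian of f at 0 is [[0, 0], [0, 0]] with rank 0, so corank 2. A Groebner basis of the Jacobian ideal J(f) in C{s,t} is {t^5, s*t^3 + t^4/8, s^2}; counting standard monomials gives mu = 8. Corank 2; j^3 = s^3 is a perfect cube, so E-series; the 5-jet and mu = 8 give E_8.

E_{8}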